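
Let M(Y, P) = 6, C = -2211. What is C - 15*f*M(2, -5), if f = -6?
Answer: -1671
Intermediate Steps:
C - 15*f*M(2, -5) = -2211 - 15*(-6)*6 = -2211 - (-90)*6 = -2211 - 1*(-540) = -2211 + 540 = -1671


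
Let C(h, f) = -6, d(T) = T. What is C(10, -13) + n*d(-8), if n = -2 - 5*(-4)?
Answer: -150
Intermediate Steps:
n = 18 (n = -2 + 20 = 18)
C(10, -13) + n*d(-8) = -6 + 18*(-8) = -6 - 144 = -150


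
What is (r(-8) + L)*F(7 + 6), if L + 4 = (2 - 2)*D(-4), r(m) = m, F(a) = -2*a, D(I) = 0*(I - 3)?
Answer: 312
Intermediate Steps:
D(I) = 0 (D(I) = 0*(-3 + I) = 0)
L = -4 (L = -4 + (2 - 2)*0 = -4 + 0*0 = -4 + 0 = -4)
(r(-8) + L)*F(7 + 6) = (-8 - 4)*(-2*(7 + 6)) = -(-24)*13 = -12*(-26) = 312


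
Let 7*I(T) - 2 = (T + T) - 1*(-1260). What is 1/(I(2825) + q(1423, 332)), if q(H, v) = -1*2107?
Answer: -7/7837 ≈ -0.00089320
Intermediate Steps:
I(T) = 1262/7 + 2*T/7 (I(T) = 2/7 + ((T + T) - 1*(-1260))/7 = 2/7 + (2*T + 1260)/7 = 2/7 + (1260 + 2*T)/7 = 2/7 + (180 + 2*T/7) = 1262/7 + 2*T/7)
q(H, v) = -2107
1/(I(2825) + q(1423, 332)) = 1/((1262/7 + (2/7)*2825) - 2107) = 1/((1262/7 + 5650/7) - 2107) = 1/(6912/7 - 2107) = 1/(-7837/7) = -7/7837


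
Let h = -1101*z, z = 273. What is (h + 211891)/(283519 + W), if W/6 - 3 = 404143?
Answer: -88682/2708395 ≈ -0.032743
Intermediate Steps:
W = 2424876 (W = 18 + 6*404143 = 18 + 2424858 = 2424876)
h = -300573 (h = -1101*273 = -300573)
(h + 211891)/(283519 + W) = (-300573 + 211891)/(283519 + 2424876) = -88682/2708395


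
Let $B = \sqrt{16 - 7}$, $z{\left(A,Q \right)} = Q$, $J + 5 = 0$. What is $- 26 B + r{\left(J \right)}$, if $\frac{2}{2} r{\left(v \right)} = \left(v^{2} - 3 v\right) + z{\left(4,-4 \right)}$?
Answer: $-42$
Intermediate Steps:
$J = -5$ ($J = -5 + 0 = -5$)
$r{\left(v \right)} = -4 + v^{2} - 3 v$ ($r{\left(v \right)} = \left(v^{2} - 3 v\right) - 4 = -4 + v^{2} - 3 v$)
$B = 3$ ($B = \sqrt{9} = 3$)
$- 26 B + r{\left(J \right)} = \left(-26\right) 3 - \left(-11 - 25\right) = -78 + \left(-4 + 25 + 15\right) = -78 + 36 = -42$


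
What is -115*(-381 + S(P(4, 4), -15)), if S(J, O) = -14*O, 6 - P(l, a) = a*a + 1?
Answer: 19665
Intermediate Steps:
P(l, a) = 5 - a² (P(l, a) = 6 - (a*a + 1) = 6 - (a² + 1) = 6 - (1 + a²) = 6 + (-1 - a²) = 5 - a²)
-115*(-381 + S(P(4, 4), -15)) = -115*(-381 - 14*(-15)) = -115*(-381 + 210) = -115*(-171) = 19665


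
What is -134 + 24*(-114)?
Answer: -2870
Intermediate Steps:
-134 + 24*(-114) = -134 - 2736 = -2870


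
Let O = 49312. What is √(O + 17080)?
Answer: 2*√16598 ≈ 257.67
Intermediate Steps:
√(O + 17080) = √(49312 + 17080) = √66392 = 2*√16598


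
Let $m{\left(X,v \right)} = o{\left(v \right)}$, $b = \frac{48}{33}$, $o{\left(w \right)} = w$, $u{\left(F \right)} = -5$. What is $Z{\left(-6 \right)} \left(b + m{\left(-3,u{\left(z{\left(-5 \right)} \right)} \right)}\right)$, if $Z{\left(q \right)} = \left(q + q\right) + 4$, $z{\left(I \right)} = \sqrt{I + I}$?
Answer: $\frac{312}{11} \approx 28.364$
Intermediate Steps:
$z{\left(I \right)} = \sqrt{2} \sqrt{I}$ ($z{\left(I \right)} = \sqrt{2 I} = \sqrt{2} \sqrt{I}$)
$b = \frac{16}{11}$ ($b = 48 \cdot \frac{1}{33} = \frac{16}{11} \approx 1.4545$)
$m{\left(X,v \right)} = v$
$Z{\left(q \right)} = 4 + 2 q$ ($Z{\left(q \right)} = 2 q + 4 = 4 + 2 q$)
$Z{\left(-6 \right)} \left(b + m{\left(-3,u{\left(z{\left(-5 \right)} \right)} \right)}\right) = \left(4 + 2 \left(-6\right)\right) \left(\frac{16}{11} - 5\right) = \left(4 - 12\right) \left(- \frac{39}{11}\right) = \left(-8\right) \left(- \frac{39}{11}\right) = \frac{312}{11}$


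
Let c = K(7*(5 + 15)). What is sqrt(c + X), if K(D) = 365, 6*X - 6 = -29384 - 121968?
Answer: 7*I*sqrt(4566)/3 ≈ 157.67*I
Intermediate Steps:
X = -75673/3 (X = 1 + (-29384 - 121968)/6 = 1 + (1/6)*(-151352) = 1 - 75676/3 = -75673/3 ≈ -25224.)
c = 365
sqrt(c + X) = sqrt(365 - 75673/3) = sqrt(-74578/3) = 7*I*sqrt(4566)/3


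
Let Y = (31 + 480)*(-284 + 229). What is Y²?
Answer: 789891025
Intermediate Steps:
Y = -28105 (Y = 511*(-55) = -28105)
Y² = (-28105)² = 789891025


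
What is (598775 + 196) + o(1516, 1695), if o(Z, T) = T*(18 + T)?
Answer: 3502506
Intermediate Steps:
(598775 + 196) + o(1516, 1695) = (598775 + 196) + 1695*(18 + 1695) = 598971 + 1695*1713 = 598971 + 2903535 = 3502506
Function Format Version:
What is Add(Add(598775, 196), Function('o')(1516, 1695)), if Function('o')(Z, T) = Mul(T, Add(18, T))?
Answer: 3502506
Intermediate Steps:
Add(Add(598775, 196), Function('o')(1516, 1695)) = Add(Add(598775, 196), Mul(1695, Add(18, 1695))) = Add(598971, Mul(1695, 1713)) = Add(598971, 2903535) = 3502506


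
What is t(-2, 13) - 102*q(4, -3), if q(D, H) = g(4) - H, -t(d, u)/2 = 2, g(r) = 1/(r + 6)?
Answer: -1601/5 ≈ -320.20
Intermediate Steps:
g(r) = 1/(6 + r)
t(d, u) = -4 (t(d, u) = -2*2 = -4)
q(D, H) = ⅒ - H (q(D, H) = 1/(6 + 4) - H = 1/10 - H = ⅒ - H)
t(-2, 13) - 102*q(4, -3) = -4 - 102*(⅒ - 1*(-3)) = -4 - 102*(⅒ + 3) = -4 - 102*31/10 = -4 - 1581/5 = -1601/5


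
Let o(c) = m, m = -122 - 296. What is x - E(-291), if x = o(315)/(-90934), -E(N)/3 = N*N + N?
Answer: 605835821/2393 ≈ 2.5317e+5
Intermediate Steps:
E(N) = -3*N - 3*N**2 (E(N) = -3*(N*N + N) = -3*(N**2 + N) = -3*(N + N**2) = -3*N - 3*N**2)
m = -418
o(c) = -418
x = 11/2393 (x = -418/(-90934) = -418*(-1/90934) = 11/2393 ≈ 0.0045967)
x - E(-291) = 11/2393 - (-3)*(-291)*(1 - 291) = 11/2393 - (-3)*(-291)*(-290) = 11/2393 - 1*(-253170) = 11/2393 + 253170 = 605835821/2393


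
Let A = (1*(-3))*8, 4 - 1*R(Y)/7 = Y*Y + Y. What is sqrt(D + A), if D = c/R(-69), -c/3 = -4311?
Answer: I*sqrt(1641860367)/8204 ≈ 4.939*I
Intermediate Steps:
c = 12933 (c = -3*(-4311) = 12933)
R(Y) = 28 - 7*Y - 7*Y**2 (R(Y) = 28 - 7*(Y*Y + Y) = 28 - 7*(Y**2 + Y) = 28 - 7*(Y + Y**2) = 28 + (-7*Y - 7*Y**2) = 28 - 7*Y - 7*Y**2)
D = -12933/32816 (D = 12933/(28 - 7*(-69) - 7*(-69)**2) = 12933/(28 + 483 - 7*4761) = 12933/(28 + 483 - 33327) = 12933/(-32816) = 12933*(-1/32816) = -12933/32816 ≈ -0.39411)
A = -24 (A = -3*8 = -24)
sqrt(D + A) = sqrt(-12933/32816 - 24) = sqrt(-800517/32816) = I*sqrt(1641860367)/8204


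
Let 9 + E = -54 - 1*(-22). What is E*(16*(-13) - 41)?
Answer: 10209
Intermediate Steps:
E = -41 (E = -9 + (-54 - 1*(-22)) = -9 + (-54 + 22) = -9 - 32 = -41)
E*(16*(-13) - 41) = -41*(16*(-13) - 41) = -41*(-208 - 41) = -41*(-249) = 10209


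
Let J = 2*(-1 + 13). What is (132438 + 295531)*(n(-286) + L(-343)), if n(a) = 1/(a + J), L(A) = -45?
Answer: -5046182479/262 ≈ -1.9260e+7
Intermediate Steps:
J = 24 (J = 2*12 = 24)
n(a) = 1/(24 + a) (n(a) = 1/(a + 24) = 1/(24 + a))
(132438 + 295531)*(n(-286) + L(-343)) = (132438 + 295531)*(1/(24 - 286) - 45) = 427969*(1/(-262) - 45) = 427969*(-1/262 - 45) = 427969*(-11791/262) = -5046182479/262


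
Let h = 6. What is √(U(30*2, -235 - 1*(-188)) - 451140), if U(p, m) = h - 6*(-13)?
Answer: 4*I*√28191 ≈ 671.61*I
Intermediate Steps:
U(p, m) = 84 (U(p, m) = 6 - 6*(-13) = 6 + 78 = 84)
√(U(30*2, -235 - 1*(-188)) - 451140) = √(84 - 451140) = √(-451056) = 4*I*√28191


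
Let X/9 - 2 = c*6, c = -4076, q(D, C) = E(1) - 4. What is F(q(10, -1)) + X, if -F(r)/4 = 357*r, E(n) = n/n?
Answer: -215802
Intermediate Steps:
E(n) = 1
q(D, C) = -3 (q(D, C) = 1 - 4 = -3)
F(r) = -1428*r
X = -220086 (X = 18 + 9*(-4076*6) = 18 + 9*(-24456) = 18 - 220104 = -220086)
F(q(10, -1)) + X = -1428*(-3) - 220086 = 4284 - 220086 = -215802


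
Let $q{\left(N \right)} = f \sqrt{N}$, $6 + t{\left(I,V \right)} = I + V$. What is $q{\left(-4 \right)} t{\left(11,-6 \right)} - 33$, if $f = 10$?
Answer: $-33 - 20 i \approx -33.0 - 20.0 i$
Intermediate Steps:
$t{\left(I,V \right)} = -6 + I + V$ ($t{\left(I,V \right)} = -6 + \left(I + V\right) = -6 + I + V$)
$q{\left(N \right)} = 10 \sqrt{N}$
$q{\left(-4 \right)} t{\left(11,-6 \right)} - 33 = 10 \sqrt{-4} \left(-6 + 11 - 6\right) - 33 = 10 \cdot 2 i \left(-1\right) - 33 = 20 i \left(-1\right) - 33 = - 20 i - 33 = -33 - 20 i$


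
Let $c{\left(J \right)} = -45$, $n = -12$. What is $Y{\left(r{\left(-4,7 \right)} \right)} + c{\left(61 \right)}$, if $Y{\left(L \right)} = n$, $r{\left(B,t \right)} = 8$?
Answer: $-57$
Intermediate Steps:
$Y{\left(L \right)} = -12$
$Y{\left(r{\left(-4,7 \right)} \right)} + c{\left(61 \right)} = -12 - 45 = -57$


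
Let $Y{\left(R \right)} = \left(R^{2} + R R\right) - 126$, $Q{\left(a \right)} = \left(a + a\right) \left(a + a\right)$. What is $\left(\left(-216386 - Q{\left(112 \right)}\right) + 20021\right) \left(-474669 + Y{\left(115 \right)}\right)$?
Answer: $110535424645$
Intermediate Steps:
$Q{\left(a \right)} = 4 a^{2}$ ($Q{\left(a \right)} = 2 a 2 a = 4 a^{2}$)
$Y{\left(R \right)} = -126 + 2 R^{2}$ ($Y{\left(R \right)} = \left(R^{2} + R^{2}\right) - 126 = 2 R^{2} - 126 = -126 + 2 R^{2}$)
$\left(\left(-216386 - Q{\left(112 \right)}\right) + 20021\right) \left(-474669 + Y{\left(115 \right)}\right) = \left(\left(-216386 - 4 \cdot 112^{2}\right) + 20021\right) \left(-474669 - \left(126 - 2 \cdot 115^{2}\right)\right) = \left(\left(-216386 - 4 \cdot 12544\right) + 20021\right) \left(-474669 + \left(-126 + 2 \cdot 13225\right)\right) = \left(\left(-216386 - 50176\right) + 20021\right) \left(-474669 + \left(-126 + 26450\right)\right) = \left(\left(-216386 - 50176\right) + 20021\right) \left(-474669 + 26324\right) = \left(-266562 + 20021\right) \left(-448345\right) = \left(-246541\right) \left(-448345\right) = 110535424645$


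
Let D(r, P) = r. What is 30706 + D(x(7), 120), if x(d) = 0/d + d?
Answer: 30713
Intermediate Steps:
x(d) = d (x(d) = 0 + d = d)
30706 + D(x(7), 120) = 30706 + 7 = 30713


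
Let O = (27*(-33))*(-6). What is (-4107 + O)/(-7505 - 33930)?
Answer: -1239/41435 ≈ -0.029902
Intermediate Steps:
O = 5346 (O = -891*(-6) = 5346)
(-4107 + O)/(-7505 - 33930) = (-4107 + 5346)/(-7505 - 33930) = 1239/(-41435) = 1239*(-1/41435) = -1239/41435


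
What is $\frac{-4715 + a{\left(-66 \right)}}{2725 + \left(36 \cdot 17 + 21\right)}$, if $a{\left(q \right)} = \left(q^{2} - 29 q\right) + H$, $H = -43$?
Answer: $\frac{756}{1679} \approx 0.45027$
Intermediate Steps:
$a{\left(q \right)} = -43 + q^{2} - 29 q$ ($a{\left(q \right)} = \left(q^{2} - 29 q\right) - 43 = -43 + q^{2} - 29 q$)
$\frac{-4715 + a{\left(-66 \right)}}{2725 + \left(36 \cdot 17 + 21\right)} = \frac{-4715 - \left(-1871 - 4356\right)}{2725 + \left(36 \cdot 17 + 21\right)} = \frac{-4715 + \left(-43 + 4356 + 1914\right)}{2725 + \left(612 + 21\right)} = \frac{-4715 + 6227}{2725 + 633} = \frac{1512}{3358} = 1512 \cdot \frac{1}{3358} = \frac{756}{1679}$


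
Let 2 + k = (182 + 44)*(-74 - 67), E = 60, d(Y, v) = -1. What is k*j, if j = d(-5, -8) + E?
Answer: -1880212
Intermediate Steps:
j = 59 (j = -1 + 60 = 59)
k = -31868 (k = -2 + (182 + 44)*(-74 - 67) = -2 + 226*(-141) = -2 - 31866 = -31868)
k*j = -31868*59 = -1880212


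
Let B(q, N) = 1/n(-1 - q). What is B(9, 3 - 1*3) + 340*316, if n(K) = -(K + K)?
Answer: 2148801/20 ≈ 1.0744e+5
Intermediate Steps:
n(K) = -2*K
B(q, N) = 1/(2 + 2*q) (B(q, N) = 1/(-2*(-1 - q)) = 1/(2 + 2*q))
B(9, 3 - 1*3) + 340*316 = 1/(2*(1 + 9)) + 340*316 = (½)/10 + 107440 = (½)*(⅒) + 107440 = 1/20 + 107440 = 2148801/20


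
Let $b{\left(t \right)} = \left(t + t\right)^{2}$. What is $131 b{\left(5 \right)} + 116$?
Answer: $13216$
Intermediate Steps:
$b{\left(t \right)} = 4 t^{2}$ ($b{\left(t \right)} = \left(2 t\right)^{2} = 4 t^{2}$)
$131 b{\left(5 \right)} + 116 = 131 \cdot 4 \cdot 5^{2} + 116 = 131 \cdot 4 \cdot 25 + 116 = 131 \cdot 100 + 116 = 13100 + 116 = 13216$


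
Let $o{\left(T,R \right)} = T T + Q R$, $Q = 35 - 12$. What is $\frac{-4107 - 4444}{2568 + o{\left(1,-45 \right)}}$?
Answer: $- \frac{8551}{1534} \approx -5.5743$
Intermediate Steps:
$Q = 23$
$o{\left(T,R \right)} = T^{2} + 23 R$ ($o{\left(T,R \right)} = T T + 23 R = T^{2} + 23 R$)
$\frac{-4107 - 4444}{2568 + o{\left(1,-45 \right)}} = \frac{-4107 - 4444}{2568 + \left(1^{2} + 23 \left(-45\right)\right)} = - \frac{8551}{2568 + \left(1 - 1035\right)} = - \frac{8551}{2568 - 1034} = - \frac{8551}{1534}$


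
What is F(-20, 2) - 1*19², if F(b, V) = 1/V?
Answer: -721/2 ≈ -360.50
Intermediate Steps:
F(-20, 2) - 1*19² = 1/2 - 1*19² = ½ - 1*361 = ½ - 361 = -721/2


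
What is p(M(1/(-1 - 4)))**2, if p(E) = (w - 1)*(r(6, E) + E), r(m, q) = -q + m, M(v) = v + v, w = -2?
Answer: 324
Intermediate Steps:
M(v) = 2*v
r(m, q) = m - q
p(E) = -18 (p(E) = (-2 - 1)*((6 - E) + E) = -3*6 = -18)
p(M(1/(-1 - 4)))**2 = (-18)**2 = 324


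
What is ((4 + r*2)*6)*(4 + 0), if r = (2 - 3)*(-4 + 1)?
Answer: 240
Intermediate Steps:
r = 3 (r = -1*(-3) = 3)
((4 + r*2)*6)*(4 + 0) = ((4 + 3*2)*6)*(4 + 0) = ((4 + 6)*6)*4 = (10*6)*4 = 60*4 = 240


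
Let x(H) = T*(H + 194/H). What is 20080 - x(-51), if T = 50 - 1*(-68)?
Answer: 1353890/51 ≈ 26547.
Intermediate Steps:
T = 118 (T = 50 + 68 = 118)
x(H) = 118*H + 22892/H (x(H) = 118*(H + 194/H) = 118*H + 22892/H)
20080 - x(-51) = 20080 - (118*(-51) + 22892/(-51)) = 20080 - (-6018 + 22892*(-1/51)) = 20080 - (-6018 - 22892/51) = 20080 - 1*(-329810/51) = 20080 + 329810/51 = 1353890/51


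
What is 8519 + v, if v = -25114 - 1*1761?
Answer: -18356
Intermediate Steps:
v = -26875 (v = -25114 - 1761 = -26875)
8519 + v = 8519 - 26875 = -18356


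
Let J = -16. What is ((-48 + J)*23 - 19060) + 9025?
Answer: -11507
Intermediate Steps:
((-48 + J)*23 - 19060) + 9025 = ((-48 - 16)*23 - 19060) + 9025 = (-64*23 - 19060) + 9025 = (-1472 - 19060) + 9025 = -20532 + 9025 = -11507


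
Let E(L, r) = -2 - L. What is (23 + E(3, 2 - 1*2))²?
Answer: 324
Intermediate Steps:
(23 + E(3, 2 - 1*2))² = (23 + (-2 - 1*3))² = (23 + (-2 - 3))² = (23 - 5)² = 18² = 324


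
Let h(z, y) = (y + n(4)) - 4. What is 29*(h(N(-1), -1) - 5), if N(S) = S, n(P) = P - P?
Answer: -290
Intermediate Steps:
n(P) = 0
h(z, y) = -4 + y (h(z, y) = (y + 0) - 4 = y - 4 = -4 + y)
29*(h(N(-1), -1) - 5) = 29*((-4 - 1) - 5) = 29*(-5 - 5) = 29*(-10) = -290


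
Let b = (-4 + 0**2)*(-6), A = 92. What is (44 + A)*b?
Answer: 3264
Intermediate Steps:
b = 24 (b = (-4 + 0)*(-6) = -4*(-6) = 24)
(44 + A)*b = (44 + 92)*24 = 136*24 = 3264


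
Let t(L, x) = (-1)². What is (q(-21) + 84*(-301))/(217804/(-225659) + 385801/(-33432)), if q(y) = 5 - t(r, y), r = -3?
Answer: 27245453867520/13477298741 ≈ 2021.6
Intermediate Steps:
t(L, x) = 1
q(y) = 4 (q(y) = 5 - 1*1 = 5 - 1 = 4)
(q(-21) + 84*(-301))/(217804/(-225659) + 385801/(-33432)) = (4 + 84*(-301))/(217804/(-225659) + 385801/(-33432)) = (4 - 25284)/(217804*(-1/225659) + 385801*(-1/33432)) = -25280/(-217804/225659 - 385801/33432) = -25280/(-13477298741/1077747384) = -25280*(-1077747384/13477298741) = 27245453867520/13477298741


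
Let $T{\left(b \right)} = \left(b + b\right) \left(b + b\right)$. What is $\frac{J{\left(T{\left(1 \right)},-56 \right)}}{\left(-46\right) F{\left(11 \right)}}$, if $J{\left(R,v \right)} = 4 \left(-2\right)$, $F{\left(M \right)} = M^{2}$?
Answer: $\frac{4}{2783} \approx 0.0014373$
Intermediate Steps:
$T{\left(b \right)} = 4 b^{2}$ ($T{\left(b \right)} = 2 b 2 b = 4 b^{2}$)
$J{\left(R,v \right)} = -8$
$\frac{J{\left(T{\left(1 \right)},-56 \right)}}{\left(-46\right) F{\left(11 \right)}} = - \frac{8}{\left(-46\right) 11^{2}} = - \frac{8}{\left(-46\right) 121} = - \frac{8}{-5566} = \left(-8\right) \left(- \frac{1}{5566}\right) = \frac{4}{2783}$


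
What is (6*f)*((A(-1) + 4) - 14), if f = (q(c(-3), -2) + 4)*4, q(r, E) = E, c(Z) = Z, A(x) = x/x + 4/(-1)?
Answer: -624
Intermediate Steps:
A(x) = -3 (A(x) = 1 + 4*(-1) = 1 - 4 = -3)
f = 8 (f = (-2 + 4)*4 = 2*4 = 8)
(6*f)*((A(-1) + 4) - 14) = (6*8)*((-3 + 4) - 14) = 48*(1 - 14) = 48*(-13) = -624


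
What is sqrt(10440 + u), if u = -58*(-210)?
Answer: 2*sqrt(5655) ≈ 150.40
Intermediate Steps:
u = 12180
sqrt(10440 + u) = sqrt(10440 + 12180) = sqrt(22620) = 2*sqrt(5655)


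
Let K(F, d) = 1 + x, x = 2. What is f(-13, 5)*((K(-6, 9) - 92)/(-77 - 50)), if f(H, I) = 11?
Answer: 979/127 ≈ 7.7087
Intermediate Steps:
K(F, d) = 3 (K(F, d) = 1 + 2 = 3)
f(-13, 5)*((K(-6, 9) - 92)/(-77 - 50)) = 11*((3 - 92)/(-77 - 50)) = 11*(-89/(-127)) = 11*(-89*(-1/127)) = 11*(89/127) = 979/127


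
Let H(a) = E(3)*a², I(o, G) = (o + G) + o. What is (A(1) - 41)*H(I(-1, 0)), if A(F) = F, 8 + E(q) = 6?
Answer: 320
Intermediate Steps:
E(q) = -2 (E(q) = -8 + 6 = -2)
I(o, G) = G + 2*o (I(o, G) = (G + o) + o = G + 2*o)
H(a) = -2*a²
(A(1) - 41)*H(I(-1, 0)) = (1 - 41)*(-2*(0 + 2*(-1))²) = -(-80)*(0 - 2)² = -(-80)*(-2)² = -(-80)*4 = -40*(-8) = 320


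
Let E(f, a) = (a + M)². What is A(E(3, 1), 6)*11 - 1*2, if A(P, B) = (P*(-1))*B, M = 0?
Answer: -68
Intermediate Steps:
E(f, a) = a² (E(f, a) = (a + 0)² = a²)
A(P, B) = -B*P (A(P, B) = (-P)*B = -B*P)
A(E(3, 1), 6)*11 - 1*2 = -1*6*1²*11 - 1*2 = -1*6*1*11 - 2 = -6*11 - 2 = -66 - 2 = -68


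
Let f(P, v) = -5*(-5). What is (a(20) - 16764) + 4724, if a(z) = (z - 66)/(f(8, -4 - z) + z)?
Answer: -541846/45 ≈ -12041.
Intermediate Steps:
f(P, v) = 25
a(z) = (-66 + z)/(25 + z) (a(z) = (z - 66)/(25 + z) = (-66 + z)/(25 + z))
(a(20) - 16764) + 4724 = ((-66 + 20)/(25 + 20) - 16764) + 4724 = (-46/45 - 16764) + 4724 = -754426/45 + 4724 = -541846/45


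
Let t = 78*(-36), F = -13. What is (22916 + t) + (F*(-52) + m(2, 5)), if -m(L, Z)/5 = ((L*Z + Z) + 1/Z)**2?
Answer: 98144/5 ≈ 19629.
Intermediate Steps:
m(L, Z) = -5*(Z + 1/Z + L*Z)**2 (m(L, Z) = -5*((L*Z + Z) + 1/Z)**2 = -5*((Z + L*Z) + 1/Z)**2 = -5*(Z + 1/Z + L*Z)**2)
t = -2808
(22916 + t) + (F*(-52) + m(2, 5)) = (22916 - 2808) + (-13*(-52) - 5*(1 + 5**2 + 2*5**2)**2/5**2) = 20108 + (676 - 5*1/25*(1 + 25 + 2*25)**2) = 20108 + (676 - 5*1/25*(1 + 25 + 50)**2) = 20108 + (676 - 5*1/25*76**2) = 20108 + (676 - 5*1/25*5776) = 20108 + (676 - 5776/5) = 20108 - 2396/5 = 98144/5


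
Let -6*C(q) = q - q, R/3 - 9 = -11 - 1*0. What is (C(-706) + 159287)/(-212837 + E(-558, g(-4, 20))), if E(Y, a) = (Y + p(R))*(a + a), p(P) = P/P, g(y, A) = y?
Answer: -159287/208381 ≈ -0.76440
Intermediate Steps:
R = -6 (R = 27 + 3*(-11 - 1*0) = 27 + 3*(-11 + 0) = 27 + 3*(-11) = 27 - 33 = -6)
p(P) = 1
C(q) = 0 (C(q) = -(q - q)/6 = -1/6*0 = 0)
E(Y, a) = 2*a*(1 + Y) (E(Y, a) = (Y + 1)*(a + a) = (1 + Y)*(2*a) = 2*a*(1 + Y))
(C(-706) + 159287)/(-212837 + E(-558, g(-4, 20))) = (0 + 159287)/(-212837 + 2*(-4)*(1 - 558)) = 159287/(-212837 + 2*(-4)*(-557)) = 159287/(-212837 + 4456) = 159287/(-208381) = 159287*(-1/208381) = -159287/208381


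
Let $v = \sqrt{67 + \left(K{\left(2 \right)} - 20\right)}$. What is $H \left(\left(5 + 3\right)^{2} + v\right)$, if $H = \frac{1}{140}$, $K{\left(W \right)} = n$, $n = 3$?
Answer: $\frac{16}{35} + \frac{\sqrt{2}}{28} \approx 0.50765$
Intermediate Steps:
$K{\left(W \right)} = 3$
$H = \frac{1}{140} \approx 0.0071429$
$v = 5 \sqrt{2}$ ($v = \sqrt{67 + \left(3 - 20\right)} = \sqrt{67 - 17} = \sqrt{50} = 5 \sqrt{2} \approx 7.0711$)
$H \left(\left(5 + 3\right)^{2} + v\right) = \frac{\left(5 + 3\right)^{2} + 5 \sqrt{2}}{140} = \frac{8^{2} + 5 \sqrt{2}}{140} = \frac{64 + 5 \sqrt{2}}{140} = \frac{16}{35} + \frac{\sqrt{2}}{28}$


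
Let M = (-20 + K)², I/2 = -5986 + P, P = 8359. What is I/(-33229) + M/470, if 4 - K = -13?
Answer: -5871/47470 ≈ -0.12368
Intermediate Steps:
I = 4746 (I = 2*(-5986 + 8359) = 2*2373 = 4746)
K = 17 (K = 4 - 1*(-13) = 4 + 13 = 17)
M = 9 (M = (-20 + 17)² = (-3)² = 9)
I/(-33229) + M/470 = 4746/(-33229) + 9/470 = 4746*(-1/33229) + 9*(1/470) = -678/4747 + 9/470 = -5871/47470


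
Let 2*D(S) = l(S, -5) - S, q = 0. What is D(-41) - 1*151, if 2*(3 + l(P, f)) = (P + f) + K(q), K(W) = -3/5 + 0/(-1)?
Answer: -2873/20 ≈ -143.65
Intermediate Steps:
K(W) = -⅗ (K(W) = -3*⅕ + 0*(-1) = -⅗ + 0 = -⅗)
l(P, f) = -33/10 + P/2 + f/2 (l(P, f) = -3 + ((P + f) - ⅗)/2 = -3 + (-⅗ + P + f)/2 = -3 + (-3/10 + P/2 + f/2) = -33/10 + P/2 + f/2)
D(S) = -29/10 - S/4 (D(S) = ((-33/10 + S/2 + (½)*(-5)) - S)/2 = ((-33/10 + S/2 - 5/2) - S)/2 = ((-29/5 + S/2) - S)/2 = (-29/5 - S/2)/2 = -29/10 - S/4)
D(-41) - 1*151 = (-29/10 - ¼*(-41)) - 1*151 = (-29/10 + 41/4) - 151 = 147/20 - 151 = -2873/20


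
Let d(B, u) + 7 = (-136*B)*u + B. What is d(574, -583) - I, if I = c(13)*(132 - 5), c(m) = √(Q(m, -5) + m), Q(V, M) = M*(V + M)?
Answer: 45511879 - 381*I*√3 ≈ 4.5512e+7 - 659.91*I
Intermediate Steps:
Q(V, M) = M*(M + V)
d(B, u) = -7 + B - 136*B*u (d(B, u) = -7 + ((-136*B)*u + B) = -7 + (-136*B*u + B) = -7 + (B - 136*B*u) = -7 + B - 136*B*u)
c(m) = √(25 - 4*m) (c(m) = √(-5*(-5 + m) + m) = √((25 - 5*m) + m) = √(25 - 4*m))
I = 381*I*√3 (I = √(25 - 4*13)*(132 - 5) = √(25 - 52)*127 = √(-27)*127 = (3*I*√3)*127 = 381*I*√3 ≈ 659.91*I)
d(574, -583) - I = (-7 + 574 - 136*574*(-583)) - 381*I*√3 = (-7 + 574 + 45511312) - 381*I*√3 = 45511879 - 381*I*√3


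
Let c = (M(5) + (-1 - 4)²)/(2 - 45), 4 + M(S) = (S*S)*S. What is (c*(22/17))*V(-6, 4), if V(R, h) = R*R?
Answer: -115632/731 ≈ -158.18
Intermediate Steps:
M(S) = -4 + S³ (M(S) = -4 + (S*S)*S = -4 + S²*S = -4 + S³)
V(R, h) = R²
c = -146/43 (c = ((-4 + 5³) + (-1 - 4)²)/(2 - 45) = ((-4 + 125) + (-5)²)/(-43) = (121 + 25)*(-1/43) = 146*(-1/43) = -146/43 ≈ -3.3953)
(c*(22/17))*V(-6, 4) = -3212/(43*17)*(-6)² = -3212/(43*17)*36 = -146/43*22/17*36 = -3212/731*36 = -115632/731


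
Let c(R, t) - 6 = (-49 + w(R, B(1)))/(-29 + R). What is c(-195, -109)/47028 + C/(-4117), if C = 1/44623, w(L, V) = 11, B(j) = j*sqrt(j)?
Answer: 126940340545/967640781850176 ≈ 0.00013119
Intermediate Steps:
B(j) = j**(3/2)
C = 1/44623 ≈ 2.2410e-5
c(R, t) = 6 - 38/(-29 + R) (c(R, t) = 6 + (-49 + 11)/(-29 + R) = 6 - 38/(-29 + R))
c(-195, -109)/47028 + C/(-4117) = (2*(-106 + 3*(-195))/(-29 - 195))/47028 + (1/44623)/(-4117) = (2*(-106 - 585)/(-224))*(1/47028) + (1/44623)*(-1/4117) = (2*(-1/224)*(-691))*(1/47028) - 1/183712891 = (691/112)*(1/47028) - 1/183712891 = 691/5267136 - 1/183712891 = 126940340545/967640781850176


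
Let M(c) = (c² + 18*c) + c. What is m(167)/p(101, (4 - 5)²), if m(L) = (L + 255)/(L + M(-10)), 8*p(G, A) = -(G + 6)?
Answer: -3376/8239 ≈ -0.40976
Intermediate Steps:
p(G, A) = -¾ - G/8 (p(G, A) = (-(G + 6))/8 = (-(6 + G))/8 = (-6 - G)/8 = -¾ - G/8)
M(c) = c² + 19*c
m(L) = (255 + L)/(-90 + L) (m(L) = (L + 255)/(L - 10*(19 - 10)) = (255 + L)/(L - 10*9) = (255 + L)/(L - 90) = (255 + L)/(-90 + L))
m(167)/p(101, (4 - 5)²) = ((255 + 167)/(-90 + 167))/(-¾ - ⅛*101) = (422/77)/(-¾ - 101/8) = ((1/77)*422)/(-107/8) = (422/77)*(-8/107) = -3376/8239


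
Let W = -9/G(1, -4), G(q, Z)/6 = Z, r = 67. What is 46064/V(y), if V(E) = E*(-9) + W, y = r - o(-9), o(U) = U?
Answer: -368512/5469 ≈ -67.382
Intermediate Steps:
G(q, Z) = 6*Z
W = 3/8 (W = -9/(6*(-4)) = -9/(-24) = -9*(-1/24) = 3/8 ≈ 0.37500)
y = 76 (y = 67 - 1*(-9) = 67 + 9 = 76)
V(E) = 3/8 - 9*E (V(E) = E*(-9) + 3/8 = -9*E + 3/8 = 3/8 - 9*E)
46064/V(y) = 46064/(3/8 - 9*76) = 46064/(3/8 - 684) = 46064/(-5469/8) = 46064*(-8/5469) = -368512/5469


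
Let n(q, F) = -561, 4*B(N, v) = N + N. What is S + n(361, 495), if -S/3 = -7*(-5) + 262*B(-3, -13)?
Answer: 513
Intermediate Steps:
B(N, v) = N/2 (B(N, v) = (N + N)/4 = (2*N)/4 = N/2)
S = 1074 (S = -3*(-7*(-5) + 262*((1/2)*(-3))) = -3*(35 + 262*(-3/2)) = -3*(35 - 393) = -3*(-358) = 1074)
S + n(361, 495) = 1074 - 561 = 513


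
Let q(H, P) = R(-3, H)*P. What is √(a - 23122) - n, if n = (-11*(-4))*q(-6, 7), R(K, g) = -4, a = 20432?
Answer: 1232 + I*√2690 ≈ 1232.0 + 51.865*I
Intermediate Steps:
q(H, P) = -4*P
n = -1232 (n = (-11*(-4))*(-4*7) = 44*(-28) = -1232)
√(a - 23122) - n = √(20432 - 23122) - 1*(-1232) = √(-2690) + 1232 = I*√2690 + 1232 = 1232 + I*√2690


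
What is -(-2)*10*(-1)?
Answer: -20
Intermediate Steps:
-(-2)*10*(-1) = -2*(-10)*(-1) = 20*(-1) = -20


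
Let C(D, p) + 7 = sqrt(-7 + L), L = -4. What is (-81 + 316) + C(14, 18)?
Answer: 228 + I*sqrt(11) ≈ 228.0 + 3.3166*I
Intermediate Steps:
C(D, p) = -7 + I*sqrt(11) (C(D, p) = -7 + sqrt(-7 - 4) = -7 + sqrt(-11) = -7 + I*sqrt(11))
(-81 + 316) + C(14, 18) = (-81 + 316) + (-7 + I*sqrt(11)) = 235 + (-7 + I*sqrt(11)) = 228 + I*sqrt(11)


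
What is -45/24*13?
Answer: -195/8 ≈ -24.375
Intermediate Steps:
-45/24*13 = -45*1/24*13 = -15/8*13 = -195/8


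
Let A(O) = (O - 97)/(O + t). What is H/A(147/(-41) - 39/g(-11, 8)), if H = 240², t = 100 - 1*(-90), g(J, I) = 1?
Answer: -348134400/5723 ≈ -60831.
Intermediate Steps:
t = 190 (t = 100 + 90 = 190)
A(O) = (-97 + O)/(190 + O) (A(O) = (O - 97)/(O + 190) = (-97 + O)/(190 + O))
H = 57600
H/A(147/(-41) - 39/g(-11, 8)) = 57600/(((-97 + (147/(-41) - 39/1))/(190 + (147/(-41) - 39/1)))) = 57600/(((-97 + (147*(-1/41) - 39*1))/(190 + (147*(-1/41) - 39*1)))) = 57600/(((-97 + (-147/41 - 39))/(190 + (-147/41 - 39)))) = 57600/(((-97 - 1746/41)/(190 - 1746/41))) = 57600/((-5723/41/(6044/41))) = 57600/(((41/6044)*(-5723/41))) = 57600/(-5723/6044) = 57600*(-6044/5723) = -348134400/5723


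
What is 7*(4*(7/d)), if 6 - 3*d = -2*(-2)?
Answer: 294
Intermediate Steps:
d = 2/3 (d = 2 - (-2)*(-2)/3 = 2 - 1/3*4 = 2 - 4/3 = 2/3 ≈ 0.66667)
7*(4*(7/d)) = 7*(4*(7/(2/3))) = 7*(4*(7*(3/2))) = 7*(4*(21/2)) = 7*42 = 294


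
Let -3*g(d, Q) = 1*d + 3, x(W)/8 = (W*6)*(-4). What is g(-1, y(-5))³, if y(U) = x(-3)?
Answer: -8/27 ≈ -0.29630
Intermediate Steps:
x(W) = -192*W (x(W) = 8*((W*6)*(-4)) = 8*((6*W)*(-4)) = 8*(-24*W) = -192*W)
y(U) = 576 (y(U) = -192*(-3) = 576)
g(d, Q) = -1 - d/3 (g(d, Q) = -(1*d + 3)/3 = -(d + 3)/3 = -(3 + d)/3 = -1 - d/3)
g(-1, y(-5))³ = (-1 - ⅓*(-1))³ = (-1 + ⅓)³ = (-⅔)³ = -8/27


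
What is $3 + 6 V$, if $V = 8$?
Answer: $51$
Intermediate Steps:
$3 + 6 V = 3 + 6 \cdot 8 = 3 + 48 = 51$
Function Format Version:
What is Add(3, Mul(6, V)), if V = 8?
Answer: 51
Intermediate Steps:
Add(3, Mul(6, V)) = Add(3, Mul(6, 8)) = Add(3, 48) = 51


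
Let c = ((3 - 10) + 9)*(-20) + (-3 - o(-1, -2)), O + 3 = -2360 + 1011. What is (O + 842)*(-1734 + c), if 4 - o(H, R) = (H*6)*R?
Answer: 902190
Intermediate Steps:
O = -1352 (O = -3 + (-2360 + 1011) = -3 - 1349 = -1352)
o(H, R) = 4 - 6*H*R (o(H, R) = 4 - H*6*R = 4 - 6*H*R)
c = -35 (c = ((3 - 10) + 9)*(-20) + (-3 - (4 - 6*(-1)*(-2))) = (-7 + 9)*(-20) + (-3 - (4 - 12)) = 2*(-20) + (-3 - 1*(-8)) = -40 + (-3 + 8) = -40 + 5 = -35)
(O + 842)*(-1734 + c) = (-1352 + 842)*(-1734 - 35) = -510*(-1769) = 902190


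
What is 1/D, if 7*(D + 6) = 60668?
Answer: 7/60626 ≈ 0.00011546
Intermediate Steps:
D = 60626/7 (D = -6 + (⅐)*60668 = -6 + 60668/7 = 60626/7 ≈ 8660.9)
1/D = 1/(60626/7) = 7/60626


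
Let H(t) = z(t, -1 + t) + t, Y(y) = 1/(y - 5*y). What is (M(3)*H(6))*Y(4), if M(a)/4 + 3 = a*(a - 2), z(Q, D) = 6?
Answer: 0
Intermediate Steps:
Y(y) = -1/(4*y) (Y(y) = 1/(-4*y) = -1/(4*y))
M(a) = -12 + 4*a*(-2 + a) (M(a) = -12 + 4*(a*(a - 2)) = -12 + 4*(a*(-2 + a)) = -12 + 4*a*(-2 + a))
H(t) = 6 + t
(M(3)*H(6))*Y(4) = ((-12 - 8*3 + 4*3²)*(6 + 6))*(-¼/4) = ((-12 - 24 + 4*9)*12)*(-¼*¼) = ((-12 - 24 + 36)*12)*(-1/16) = (0*12)*(-1/16) = 0*(-1/16) = 0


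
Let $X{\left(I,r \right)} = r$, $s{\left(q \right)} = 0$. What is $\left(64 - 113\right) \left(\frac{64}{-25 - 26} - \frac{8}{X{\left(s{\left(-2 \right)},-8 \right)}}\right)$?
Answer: $\frac{637}{51} \approx 12.49$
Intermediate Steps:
$\left(64 - 113\right) \left(\frac{64}{-25 - 26} - \frac{8}{X{\left(s{\left(-2 \right)},-8 \right)}}\right) = \left(64 - 113\right) \left(\frac{64}{-25 - 26} - \frac{8}{-8}\right) = - 49 \left(\frac{64}{-25 - 26} - -1\right) = - 49 \left(\frac{64}{-51} + 1\right) = - 49 \left(64 \left(- \frac{1}{51}\right) + 1\right) = - 49 \left(- \frac{64}{51} + 1\right) = \left(-49\right) \left(- \frac{13}{51}\right) = \frac{637}{51}$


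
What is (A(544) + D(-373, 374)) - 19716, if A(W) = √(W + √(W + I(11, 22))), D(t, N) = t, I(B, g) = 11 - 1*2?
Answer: -20089 + √(544 + √553) ≈ -20065.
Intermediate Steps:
I(B, g) = 9 (I(B, g) = 11 - 2 = 9)
A(W) = √(W + √(9 + W)) (A(W) = √(W + √(W + 9)) = √(W + √(9 + W)))
(A(544) + D(-373, 374)) - 19716 = (√(544 + √(9 + 544)) - 373) - 19716 = (√(544 + √553) - 373) - 19716 = (-373 + √(544 + √553)) - 19716 = -20089 + √(544 + √553)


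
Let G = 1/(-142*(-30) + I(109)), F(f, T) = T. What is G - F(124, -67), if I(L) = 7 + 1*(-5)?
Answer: 285555/4262 ≈ 67.000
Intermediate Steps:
I(L) = 2 (I(L) = 7 - 5 = 2)
G = 1/4262 (G = 1/(-142*(-30) + 2) = 1/(4260 + 2) = 1/4262 ≈ 0.00023463)
G - F(124, -67) = 1/4262 - 1*(-67) = 1/4262 + 67 = 285555/4262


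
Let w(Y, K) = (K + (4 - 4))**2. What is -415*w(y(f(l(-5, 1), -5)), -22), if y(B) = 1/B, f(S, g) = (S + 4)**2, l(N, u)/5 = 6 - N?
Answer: -200860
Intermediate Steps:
l(N, u) = 30 - 5*N (l(N, u) = 5*(6 - N) = 30 - 5*N)
f(S, g) = (4 + S)**2
w(Y, K) = K**2 (w(Y, K) = (K + 0)**2 = K**2)
-415*w(y(f(l(-5, 1), -5)), -22) = -415*(-22)**2 = -415*484 = -200860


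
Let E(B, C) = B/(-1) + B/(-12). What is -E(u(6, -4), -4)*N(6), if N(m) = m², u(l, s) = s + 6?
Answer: 78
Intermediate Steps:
u(l, s) = 6 + s
E(B, C) = -13*B/12 (E(B, C) = B*(-1) + B*(-1/12) = -B - B/12 = -13*B/12)
-E(u(6, -4), -4)*N(6) = -(-13*(6 - 4)/12)*6² = -(-13/12*2)*36 = -(-13)*36/6 = -1*(-78) = 78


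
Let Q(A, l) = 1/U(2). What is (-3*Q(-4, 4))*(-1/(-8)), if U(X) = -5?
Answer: 3/40 ≈ 0.075000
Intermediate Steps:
Q(A, l) = -⅕ (Q(A, l) = 1/(-5) = -⅕)
(-3*Q(-4, 4))*(-1/(-8)) = (-3*(-⅕))*(-1/(-8)) = 3*(-1*(-⅛))/5 = (⅗)*(⅛) = 3/40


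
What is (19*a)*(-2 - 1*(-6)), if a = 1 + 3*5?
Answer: 1216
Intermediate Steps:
a = 16 (a = 1 + 15 = 16)
(19*a)*(-2 - 1*(-6)) = (19*16)*(-2 - 1*(-6)) = 304*(-2 + 6) = 304*4 = 1216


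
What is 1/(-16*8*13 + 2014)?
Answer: 1/350 ≈ 0.0028571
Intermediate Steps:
1/(-16*8*13 + 2014) = 1/(-128*13 + 2014) = 1/(-1664 + 2014) = 1/350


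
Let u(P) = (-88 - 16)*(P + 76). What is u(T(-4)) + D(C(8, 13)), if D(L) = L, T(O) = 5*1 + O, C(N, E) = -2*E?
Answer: -8034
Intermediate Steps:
T(O) = 5 + O
u(P) = -7904 - 104*P (u(P) = -104*(76 + P) = -7904 - 104*P)
u(T(-4)) + D(C(8, 13)) = (-7904 - 104*(5 - 4)) - 2*13 = (-7904 - 104*1) - 26 = (-7904 - 104) - 26 = -8008 - 26 = -8034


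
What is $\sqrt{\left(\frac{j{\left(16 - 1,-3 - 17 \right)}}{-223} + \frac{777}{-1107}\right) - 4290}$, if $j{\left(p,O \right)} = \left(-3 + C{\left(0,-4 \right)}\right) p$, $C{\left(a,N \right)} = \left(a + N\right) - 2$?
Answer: $\frac{2 i \sqrt{806913572399}}{27429} \approx 65.499 i$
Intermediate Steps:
$C{\left(a,N \right)} = -2 + N + a$ ($C{\left(a,N \right)} = \left(N + a\right) - 2 = -2 + N + a$)
$j{\left(p,O \right)} = - 9 p$ ($j{\left(p,O \right)} = \left(-3 - 6\right) p = - 9 p$)
$\sqrt{\left(\frac{j{\left(16 - 1,-3 - 17 \right)}}{-223} + \frac{777}{-1107}\right) - 4290} = \sqrt{\left(\frac{\left(-9\right) \left(16 - 1\right)}{-223} + \frac{777}{-1107}\right) - 4290} = \sqrt{\left(\left(-9\right) 15 \left(- \frac{1}{223}\right) + 777 \left(- \frac{1}{1107}\right)\right) - 4290} = \sqrt{\left(\left(-135\right) \left(- \frac{1}{223}\right) - \frac{259}{369}\right) - 4290} = \sqrt{\left(\frac{135}{223} - \frac{259}{369}\right) - 4290} = \sqrt{- \frac{7942}{82287} - 4290} = \sqrt{- \frac{353019172}{82287}} = \frac{2 i \sqrt{806913572399}}{27429}$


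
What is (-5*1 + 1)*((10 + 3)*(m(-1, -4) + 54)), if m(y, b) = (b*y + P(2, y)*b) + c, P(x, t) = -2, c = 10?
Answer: -3952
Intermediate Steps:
m(y, b) = 10 - 2*b + b*y (m(y, b) = (b*y - 2*b) + 10 = (-2*b + b*y) + 10 = 10 - 2*b + b*y)
(-5*1 + 1)*((10 + 3)*(m(-1, -4) + 54)) = (-5*1 + 1)*((10 + 3)*((10 - 2*(-4) - 4*(-1)) + 54)) = (-5 + 1)*(13*((10 + 8 + 4) + 54)) = -52*(22 + 54) = -52*76 = -4*988 = -3952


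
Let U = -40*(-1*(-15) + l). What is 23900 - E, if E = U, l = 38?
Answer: 26020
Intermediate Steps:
U = -2120 (U = -40*(-1*(-15) + 38) = -40*(15 + 38) = -40*53 = -2120)
E = -2120
23900 - E = 23900 - 1*(-2120) = 23900 + 2120 = 26020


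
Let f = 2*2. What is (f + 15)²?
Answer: 361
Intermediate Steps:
f = 4
(f + 15)² = (4 + 15)² = 19² = 361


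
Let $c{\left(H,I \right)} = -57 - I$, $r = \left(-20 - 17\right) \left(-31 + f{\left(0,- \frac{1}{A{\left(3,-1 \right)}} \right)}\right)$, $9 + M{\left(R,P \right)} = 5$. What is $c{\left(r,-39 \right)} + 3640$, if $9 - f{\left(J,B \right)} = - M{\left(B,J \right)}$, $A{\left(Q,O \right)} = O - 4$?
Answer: $3622$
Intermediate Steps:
$A{\left(Q,O \right)} = -4 + O$
$M{\left(R,P \right)} = -4$ ($M{\left(R,P \right)} = -9 + 5 = -4$)
$f{\left(J,B \right)} = 5$ ($f{\left(J,B \right)} = 9 - \left(-1\right) \left(-4\right) = 9 - 4 = 5$)
$r = 962$ ($r = \left(-20 - 17\right) \left(-31 + 5\right) = \left(-37\right) \left(-26\right) = 962$)
$c{\left(r,-39 \right)} + 3640 = \left(-57 - -39\right) + 3640 = \left(-57 + 39\right) + 3640 = -18 + 3640 = 3622$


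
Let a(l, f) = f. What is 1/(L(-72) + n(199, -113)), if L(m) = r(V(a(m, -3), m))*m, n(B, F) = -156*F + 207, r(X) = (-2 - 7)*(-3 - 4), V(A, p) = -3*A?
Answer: 1/13299 ≈ 7.5194e-5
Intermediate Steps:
r(X) = 63 (r(X) = -9*(-7) = 63)
n(B, F) = 207 - 156*F
L(m) = 63*m
1/(L(-72) + n(199, -113)) = 1/(63*(-72) + (207 - 156*(-113))) = 1/(-4536 + (207 + 17628)) = 1/(-4536 + 17835) = 1/13299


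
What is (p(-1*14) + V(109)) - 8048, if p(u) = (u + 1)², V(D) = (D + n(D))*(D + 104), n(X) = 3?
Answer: 15977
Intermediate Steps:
V(D) = (3 + D)*(104 + D) (V(D) = (D + 3)*(D + 104) = (3 + D)*(104 + D))
p(u) = (1 + u)²
(p(-1*14) + V(109)) - 8048 = ((1 - 1*14)² + (312 + 109² + 107*109)) - 8048 = ((1 - 14)² + (312 + 11881 + 11663)) - 8048 = ((-13)² + 23856) - 8048 = (169 + 23856) - 8048 = 24025 - 8048 = 15977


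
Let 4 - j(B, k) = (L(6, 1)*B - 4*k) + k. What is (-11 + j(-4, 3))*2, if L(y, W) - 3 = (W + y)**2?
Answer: 420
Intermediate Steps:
L(y, W) = 3 + (W + y)**2
j(B, k) = 4 - 52*B + 3*k (j(B, k) = 4 - (((3 + (1 + 6)**2)*B - 4*k) + k) = 4 - (((3 + 7**2)*B - 4*k) + k) = 4 - (((3 + 49)*B - 4*k) + k) = 4 - ((52*B - 4*k) + k) = 4 - ((-4*k + 52*B) + k) = 4 - (-3*k + 52*B) = 4 + (-52*B + 3*k) = 4 - 52*B + 3*k)
(-11 + j(-4, 3))*2 = (-11 + (4 - 52*(-4) + 3*3))*2 = (-11 + (4 + 208 + 9))*2 = (-11 + 221)*2 = 210*2 = 420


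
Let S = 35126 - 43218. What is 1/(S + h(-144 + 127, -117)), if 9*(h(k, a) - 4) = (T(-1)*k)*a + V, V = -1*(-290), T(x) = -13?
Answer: -9/98359 ≈ -9.1502e-5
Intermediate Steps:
V = 290
S = -8092
h(k, a) = 326/9 - 13*a*k/9 (h(k, a) = 4 + ((-13*k)*a + 290)/9 = 4 + (-13*a*k + 290)/9 = 4 + (290 - 13*a*k)/9 = 4 + (290/9 - 13*a*k/9) = 326/9 - 13*a*k/9)
1/(S + h(-144 + 127, -117)) = 1/(-8092 + (326/9 - 13/9*(-117)*(-144 + 127))) = 1/(-8092 + (326/9 - 13/9*(-117)*(-17))) = 1/(-8092 + (326/9 - 2873)) = 1/(-8092 - 25531/9) = 1/(-98359/9) = -9/98359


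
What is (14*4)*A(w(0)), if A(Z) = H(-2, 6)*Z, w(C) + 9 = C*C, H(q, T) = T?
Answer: -3024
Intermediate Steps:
w(C) = -9 + C² (w(C) = -9 + C*C = -9 + C²)
A(Z) = 6*Z
(14*4)*A(w(0)) = (14*4)*(6*(-9 + 0²)) = 56*(6*(-9 + 0)) = 56*(6*(-9)) = 56*(-54) = -3024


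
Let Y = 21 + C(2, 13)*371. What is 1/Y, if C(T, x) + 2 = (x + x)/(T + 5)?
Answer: 1/657 ≈ 0.0015221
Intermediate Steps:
C(T, x) = -2 + 2*x/(5 + T) (C(T, x) = -2 + (x + x)/(T + 5) = -2 + (2*x)/(5 + T) = -2 + 2*x/(5 + T))
Y = 657 (Y = 21 + (2*(-5 + 13 - 1*2)/(5 + 2))*371 = 21 + (2*(-5 + 13 - 2)/7)*371 = 21 + (2*(⅐)*6)*371 = 21 + (12/7)*371 = 21 + 636 = 657)
1/Y = 1/657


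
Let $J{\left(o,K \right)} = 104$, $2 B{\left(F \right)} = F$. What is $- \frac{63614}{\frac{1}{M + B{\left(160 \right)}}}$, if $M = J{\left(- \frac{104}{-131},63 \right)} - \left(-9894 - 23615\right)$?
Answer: $-2143346502$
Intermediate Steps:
$B{\left(F \right)} = \frac{F}{2}$
$M = 33613$ ($M = 104 - \left(-9894 - 23615\right) = 104 - -33509 = 104 + 33509 = 33613$)
$- \frac{63614}{\frac{1}{M + B{\left(160 \right)}}} = - \frac{63614}{\frac{1}{33613 + \frac{1}{2} \cdot 160}} = - \frac{63614}{\frac{1}{33613 + 80}} = - \frac{63614}{\frac{1}{33693}} = - 63614 \frac{1}{\frac{1}{33693}} = \left(-63614\right) 33693 = -2143346502$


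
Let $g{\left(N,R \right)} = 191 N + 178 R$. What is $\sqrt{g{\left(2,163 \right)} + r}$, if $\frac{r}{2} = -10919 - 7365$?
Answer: $2 i \sqrt{1793} \approx 84.688 i$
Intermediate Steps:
$g{\left(N,R \right)} = 178 R + 191 N$
$r = -36568$ ($r = 2 \left(-10919 - 7365\right) = 2 \left(-18284\right) = -36568$)
$\sqrt{g{\left(2,163 \right)} + r} = \sqrt{\left(178 \cdot 163 + 191 \cdot 2\right) - 36568} = \sqrt{\left(29014 + 382\right) - 36568} = \sqrt{29396 - 36568} = \sqrt{-7172} = 2 i \sqrt{1793}$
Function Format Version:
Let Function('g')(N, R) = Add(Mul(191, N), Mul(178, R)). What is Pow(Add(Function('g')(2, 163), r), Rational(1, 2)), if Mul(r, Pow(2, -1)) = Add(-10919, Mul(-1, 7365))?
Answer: Mul(2, I, Pow(1793, Rational(1, 2))) ≈ Mul(84.688, I)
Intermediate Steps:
Function('g')(N, R) = Add(Mul(178, R), Mul(191, N))
r = -36568 (r = Mul(2, Add(-10919, Mul(-1, 7365))) = Mul(2, Add(-10919, -7365)) = Mul(2, -18284) = -36568)
Pow(Add(Function('g')(2, 163), r), Rational(1, 2)) = Pow(Add(Add(Mul(178, 163), Mul(191, 2)), -36568), Rational(1, 2)) = Pow(Add(Add(29014, 382), -36568), Rational(1, 2)) = Pow(Add(29396, -36568), Rational(1, 2)) = Pow(-7172, Rational(1, 2)) = Mul(2, I, Pow(1793, Rational(1, 2)))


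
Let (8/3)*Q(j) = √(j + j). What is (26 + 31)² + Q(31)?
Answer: 3249 + 3*√62/8 ≈ 3252.0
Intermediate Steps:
Q(j) = 3*√2*√j/8 (Q(j) = 3*√(j + j)/8 = 3*√(2*j)/8 = 3*(√2*√j)/8 = 3*√2*√j/8)
(26 + 31)² + Q(31) = (26 + 31)² + 3*√2*√31/8 = 57² + 3*√62/8 = 3249 + 3*√62/8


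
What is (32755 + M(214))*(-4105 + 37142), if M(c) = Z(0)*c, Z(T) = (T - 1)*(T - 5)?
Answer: 1117476525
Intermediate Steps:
Z(T) = (-1 + T)*(-5 + T)
M(c) = 5*c (M(c) = (5 + 0² - 6*0)*c = (5 + 0 + 0)*c = 5*c)
(32755 + M(214))*(-4105 + 37142) = (32755 + 5*214)*(-4105 + 37142) = (32755 + 1070)*33037 = 33825*33037 = 1117476525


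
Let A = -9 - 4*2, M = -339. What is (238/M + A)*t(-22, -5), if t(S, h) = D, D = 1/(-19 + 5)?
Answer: 6001/4746 ≈ 1.2644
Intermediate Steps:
D = -1/14 (D = 1/(-14) = -1/14 ≈ -0.071429)
t(S, h) = -1/14
A = -17 (A = -9 - 8 = -17)
(238/M + A)*t(-22, -5) = (238/(-339) - 17)*(-1/14) = (238*(-1/339) - 17)*(-1/14) = (-238/339 - 17)*(-1/14) = -6001/339*(-1/14) = 6001/4746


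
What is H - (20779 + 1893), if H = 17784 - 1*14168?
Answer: -19056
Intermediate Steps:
H = 3616 (H = 17784 - 14168 = 3616)
H - (20779 + 1893) = 3616 - (20779 + 1893) = 3616 - 1*22672 = 3616 - 22672 = -19056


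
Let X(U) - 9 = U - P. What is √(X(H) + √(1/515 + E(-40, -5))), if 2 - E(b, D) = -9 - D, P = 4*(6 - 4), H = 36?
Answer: √(9813325 + 515*√1591865)/515 ≈ 6.2809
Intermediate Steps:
P = 8 (P = 4*2 = 8)
E(b, D) = 11 + D (E(b, D) = 2 - (-9 - D) = 2 + (9 + D) = 11 + D)
X(U) = 1 + U (X(U) = 9 + (U - 1*8) = 9 + (U - 8) = 9 + (-8 + U) = 1 + U)
√(X(H) + √(1/515 + E(-40, -5))) = √((1 + 36) + √(1/515 + (11 - 5))) = √(37 + √(1/515 + 6)) = √(37 + √(3091/515)) = √(37 + √1591865/515)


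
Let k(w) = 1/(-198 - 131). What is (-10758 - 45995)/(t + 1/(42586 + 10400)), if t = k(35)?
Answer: 989340656682/52657 ≈ 1.8788e+7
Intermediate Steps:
k(w) = -1/329 (k(w) = 1/(-329) = -1/329)
t = -1/329 ≈ -0.0030395
(-10758 - 45995)/(t + 1/(42586 + 10400)) = (-10758 - 45995)/(-1/329 + 1/(42586 + 10400)) = -56753/(-1/329 + 1/52986) = -56753/(-52657/17432394) = -56753*(-17432394/52657) = 989340656682/52657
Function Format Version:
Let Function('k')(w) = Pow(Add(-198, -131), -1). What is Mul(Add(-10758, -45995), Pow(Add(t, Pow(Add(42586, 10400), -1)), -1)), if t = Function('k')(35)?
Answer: Rational(989340656682, 52657) ≈ 1.8788e+7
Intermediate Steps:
Function('k')(w) = Rational(-1, 329) (Function('k')(w) = Pow(-329, -1) = Rational(-1, 329))
t = Rational(-1, 329) ≈ -0.0030395
Mul(Add(-10758, -45995), Pow(Add(t, Pow(Add(42586, 10400), -1)), -1)) = Mul(Add(-10758, -45995), Pow(Add(Rational(-1, 329), Pow(Add(42586, 10400), -1)), -1)) = Mul(-56753, Pow(Add(Rational(-1, 329), Pow(52986, -1)), -1)) = Mul(-56753, Pow(Add(Rational(-1, 329), Rational(1, 52986)), -1)) = Mul(-56753, Pow(Rational(-52657, 17432394), -1)) = Mul(-56753, Rational(-17432394, 52657)) = Rational(989340656682, 52657)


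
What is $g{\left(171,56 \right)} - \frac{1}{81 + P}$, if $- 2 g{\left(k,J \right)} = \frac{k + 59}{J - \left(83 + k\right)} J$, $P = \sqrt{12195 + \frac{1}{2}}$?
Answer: $\frac{36302218}{1115631} - \frac{\sqrt{48782}}{11269} \approx 32.52$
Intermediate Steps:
$P = \frac{\sqrt{48782}}{2}$ ($P = \sqrt{12195 + \frac{1}{2}} = \sqrt{\frac{24391}{2}} = \frac{\sqrt{48782}}{2} \approx 110.43$)
$g{\left(k,J \right)} = - \frac{J \left(59 + k\right)}{2 \left(-83 + J - k\right)}$ ($g{\left(k,J \right)} = - \frac{\frac{k + 59}{J - \left(83 + k\right)} J}{2} = - \frac{\frac{59 + k}{-83 + J - k} J}{2} = - \frac{J \frac{1}{-83 + J - k} \left(59 + k\right)}{2} = - \frac{J \left(59 + k\right)}{2 \left(-83 + J - k\right)}$)
$g{\left(171,56 \right)} - \frac{1}{81 + P} = \frac{1}{2} \cdot 56 \frac{1}{83 + 171 - 56} \left(59 + 171\right) - \frac{1}{81 + \frac{\sqrt{48782}}{2}} = \frac{1}{2} \cdot 56 \frac{1}{83 + 171 - 56} \cdot 230 - \frac{1}{81 + \frac{\sqrt{48782}}{2}} = \frac{1}{2} \cdot 56 \cdot \frac{1}{198} \cdot 230 - \frac{1}{81 + \frac{\sqrt{48782}}{2}} = \frac{3220}{99} - \frac{1}{81 + \frac{\sqrt{48782}}{2}}$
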